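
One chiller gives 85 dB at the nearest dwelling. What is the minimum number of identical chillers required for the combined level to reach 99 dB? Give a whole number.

Need L₁ + 10·log₁₀ N ≥ 99, i.e. log₁₀ N ≥ 1.40.
N ≥ 10^(14.0/10) = 25.119, so N = 26.

26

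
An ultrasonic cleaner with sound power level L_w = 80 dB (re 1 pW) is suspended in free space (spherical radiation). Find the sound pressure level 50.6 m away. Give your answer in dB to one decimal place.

34.9 dB

L_p = L_w − 10·log₁₀(4π·r²) with r = 50.6 m.
4π·r² = 3.217e+04 m², 10·log₁₀ of that is 45.075 dB.
L_p = 80 − 45.075 = 34.92 dB.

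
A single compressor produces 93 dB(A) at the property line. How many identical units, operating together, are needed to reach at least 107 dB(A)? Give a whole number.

26

The shortfall is 107 − 93 = 14.0 dB, and N units add 10·log₁₀ N, so need 10·log₁₀ N ≥ 14.0.
N ≥ 10^(14.0/10) = 25.119, so N = 26.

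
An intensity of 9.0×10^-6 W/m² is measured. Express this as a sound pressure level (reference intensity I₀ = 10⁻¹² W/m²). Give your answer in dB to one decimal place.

Dividing by I₀ shifts the exponent by 12: I/I₀ = 9.0×10^6.
L = 10·(0.9542 + 6) = 69.54 dB.

69.5 dB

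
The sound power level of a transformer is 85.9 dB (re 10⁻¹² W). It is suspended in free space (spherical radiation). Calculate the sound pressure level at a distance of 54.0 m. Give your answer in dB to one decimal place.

The power spreads over a sphere of area 4π·r², so L_p = L_w − 10·log₁₀(4π·r²).
4π·r² = 3.664e+04 m², 10·log₁₀ of that is 45.640 dB.
L_p = 85.9 − 45.640 = 40.26 dB.

40.3 dB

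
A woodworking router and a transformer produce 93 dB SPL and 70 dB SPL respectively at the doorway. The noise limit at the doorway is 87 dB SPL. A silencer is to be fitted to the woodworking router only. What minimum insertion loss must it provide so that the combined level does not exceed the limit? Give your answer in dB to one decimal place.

Everything except the woodworking router sums to 10^(70/10) = 1.000e+07 in linear terms, 70.00 dB SPL.
The limit corresponds to 10^(87/10) = 5.012e+08; subtracting the fixed part leaves 4.912e+08 for the woodworking router, i.e. 86.91 dB SPL.
So the woodworking router must be reduced from 93 to 86.91 dB SPL: IL = 6.09 dB.

6.1 dB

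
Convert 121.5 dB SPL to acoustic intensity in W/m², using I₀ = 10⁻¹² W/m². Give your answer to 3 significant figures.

I/I₀ = 10^(121.5/10) = 1.413e+12, so I = 1.413e+12 × 10⁻¹² W/m².

1.41 W/m²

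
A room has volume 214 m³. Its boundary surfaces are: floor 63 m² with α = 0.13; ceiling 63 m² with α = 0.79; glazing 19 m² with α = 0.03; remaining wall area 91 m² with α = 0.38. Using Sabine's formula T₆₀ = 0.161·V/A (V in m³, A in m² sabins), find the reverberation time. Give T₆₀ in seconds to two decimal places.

0.37 s

Summing Sᵢαᵢ: 63·0.13 + 63·0.79 + 19·0.03 + 91·0.38 = 93.11 m².
T₆₀ = 0.161·V/A = 0.161·214/93.11 = 0.370 s.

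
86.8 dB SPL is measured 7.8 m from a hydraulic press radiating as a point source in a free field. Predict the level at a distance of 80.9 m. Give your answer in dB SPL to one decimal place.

66.5 dB SPL

For a point source, L₂ = L₁ − 20·log₁₀(r₂/r₁).
L₂ = 86.8 − 20·log₁₀(80.9/7.8) = 86.8 − 20.317 = 66.48 dB SPL.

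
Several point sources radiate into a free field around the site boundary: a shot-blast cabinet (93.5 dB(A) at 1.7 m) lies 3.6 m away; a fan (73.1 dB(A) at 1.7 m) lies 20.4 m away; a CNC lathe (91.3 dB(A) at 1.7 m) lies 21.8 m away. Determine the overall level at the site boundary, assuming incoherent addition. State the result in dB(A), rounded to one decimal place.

87.1 dB(A)

Apply inverse-square spreading to bring every level to the receiver, then sum 10^(L/10).
shot-blast cabinet: 93.5 − 20·log₁₀(3.6/1.7) = 93.5 − 6.52 = 86.98 dB(A).
fan: 73.1 − 20·log₁₀(20.4/1.7) = 73.1 − 21.58 = 51.52 dB(A).
CNC lathe: 91.3 − 20·log₁₀(21.8/1.7) = 91.3 − 22.16 = 69.14 dB(A).
Σ 10^(L/10) = 5.076e+08 → L_total = 10·log₁₀(5.076e+08) = 87.05 dB(A).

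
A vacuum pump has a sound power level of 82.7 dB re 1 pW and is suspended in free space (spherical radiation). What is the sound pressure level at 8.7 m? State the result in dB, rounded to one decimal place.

52.9 dB

L_p = L_w − 10·log₁₀(4π·r²) with r = 8.7 m.
4π·r² = 951.1 m², 10·log₁₀ of that is 29.782 dB.
L_p = 82.7 − 29.782 = 52.92 dB.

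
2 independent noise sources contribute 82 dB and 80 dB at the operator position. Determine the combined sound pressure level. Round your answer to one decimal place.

Incoherent sources combine by intensity addition: L_total = 10·log₁₀(Σ 10^(L_i/10)).
Σ 10^(L/10) = 10^(82/10) + 10^(80/10) = 2.585e+08.
L_total = 10·log₁₀(2.585e+08) = 84.12 dB.

84.1 dB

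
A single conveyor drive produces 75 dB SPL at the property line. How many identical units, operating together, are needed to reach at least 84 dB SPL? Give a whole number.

The shortfall is 84 − 75 = 9.0 dB, and N units add 10·log₁₀ N, so need 10·log₁₀ N ≥ 9.0.
N ≥ 10^(9.0/10) = 7.943, so N = 8.

8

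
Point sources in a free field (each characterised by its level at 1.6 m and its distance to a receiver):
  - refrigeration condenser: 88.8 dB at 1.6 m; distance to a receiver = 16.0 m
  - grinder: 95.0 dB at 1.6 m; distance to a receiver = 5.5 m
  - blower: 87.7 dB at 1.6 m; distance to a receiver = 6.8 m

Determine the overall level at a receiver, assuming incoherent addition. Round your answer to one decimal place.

Propagate each source to the receiver with L = L_ref − 20·log₁₀(r/r_ref), then add intensities.
refrigeration condenser: 88.8 − 20·log₁₀(16.0/1.6) = 88.8 − 20.00 = 68.80 dB.
grinder: 95.0 − 20·log₁₀(5.5/1.6) = 95.0 − 10.72 = 84.28 dB.
blower: 87.7 − 20·log₁₀(6.8/1.6) = 87.7 − 12.57 = 75.13 dB.
Σ 10^(L/10) = 3.078e+08 → L_total = 10·log₁₀(3.078e+08) = 84.88 dB.

84.9 dB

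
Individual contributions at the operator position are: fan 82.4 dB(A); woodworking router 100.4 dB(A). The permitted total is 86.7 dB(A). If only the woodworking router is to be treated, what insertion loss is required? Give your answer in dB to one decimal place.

15.7 dB

Everything except the woodworking router sums to 10^(82.4/10) = 1.738e+08 in linear terms, 82.40 dB(A).
To meet 86.7 dB(A) overall, the treated woodworking router may contribute at most 10^(86.7/10) − 1.738e+08 = 2.940e+08, i.e. 84.68 dB(A).
Required insertion loss = 100.4 − 84.68 = 15.72 dB.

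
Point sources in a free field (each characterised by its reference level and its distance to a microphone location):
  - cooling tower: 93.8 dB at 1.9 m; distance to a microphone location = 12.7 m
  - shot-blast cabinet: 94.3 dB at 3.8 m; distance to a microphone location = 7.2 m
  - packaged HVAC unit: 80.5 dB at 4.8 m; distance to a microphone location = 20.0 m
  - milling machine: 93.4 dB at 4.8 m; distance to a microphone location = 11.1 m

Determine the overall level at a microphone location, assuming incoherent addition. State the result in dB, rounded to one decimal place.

First find each source's level at the receiver (point-source: −20·log₁₀(r/r_ref)), then combine on an intensity basis.
cooling tower: 93.8 − 20·log₁₀(12.7/1.9) = 93.8 − 16.50 = 77.30 dB.
shot-blast cabinet: 94.3 − 20·log₁₀(7.2/3.8) = 94.3 − 5.55 = 88.75 dB.
packaged HVAC unit: 80.5 − 20·log₁₀(20.0/4.8) = 80.5 − 12.40 = 68.10 dB.
milling machine: 93.4 − 20·log₁₀(11.1/4.8) = 93.4 − 7.28 = 86.12 dB.
Σ 10^(L/10) = 1.219e+09 → L_total = 10·log₁₀(1.219e+09) = 90.86 dB.

90.9 dB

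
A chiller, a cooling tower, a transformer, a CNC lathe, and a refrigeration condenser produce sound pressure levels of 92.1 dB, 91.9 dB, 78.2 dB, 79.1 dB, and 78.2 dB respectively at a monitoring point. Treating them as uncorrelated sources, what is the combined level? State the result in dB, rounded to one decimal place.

95.3 dB

For uncorrelated sources the intensities add, so convert each level to linear form, sum, and take 10·log₁₀ of the total.
Σ 10^(L/10) = 10^(92.1/10) + 10^(91.9/10) + 10^(78.2/10) + 10^(79.1/10) + 10^(78.2/10) = 3.384e+09.
L_total = 10·log₁₀(3.384e+09) = 95.29 dB.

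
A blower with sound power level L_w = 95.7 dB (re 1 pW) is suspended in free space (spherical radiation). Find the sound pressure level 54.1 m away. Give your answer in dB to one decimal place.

50.0 dB

L_p = L_w − 10·log₁₀(4π·r²) with r = 54.1 m.
4π·r² = 3.678e+04 m², 10·log₁₀ of that is 45.656 dB.
L_p = 95.7 − 45.656 = 50.04 dB.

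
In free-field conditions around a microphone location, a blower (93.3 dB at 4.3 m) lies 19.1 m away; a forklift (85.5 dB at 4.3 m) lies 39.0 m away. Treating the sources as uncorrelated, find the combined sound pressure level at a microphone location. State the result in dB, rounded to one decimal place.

Apply inverse-square spreading to bring every level to the receiver, then sum 10^(L/10).
blower: 93.3 − 20·log₁₀(19.1/4.3) = 93.3 − 12.95 = 80.35 dB.
forklift: 85.5 − 20·log₁₀(39.0/4.3) = 85.5 − 19.15 = 66.35 dB.
Σ 10^(L/10) = 1.127e+08 → L_total = 10·log₁₀(1.127e+08) = 80.52 dB.

80.5 dB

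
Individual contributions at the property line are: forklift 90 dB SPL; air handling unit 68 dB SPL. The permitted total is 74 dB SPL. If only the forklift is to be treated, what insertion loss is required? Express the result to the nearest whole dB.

17 dB

Fixed contribution from the other source: Σ 10^(L/10) = 10^(68/10) = 6.310e+06 (68.00 dB SPL).
The limit corresponds to 10^(74/10) = 2.512e+07; subtracting the fixed part leaves 1.881e+07 for the forklift, i.e. 72.74 dB SPL.
Required insertion loss = 90 − 72.74 = 17.26 dB.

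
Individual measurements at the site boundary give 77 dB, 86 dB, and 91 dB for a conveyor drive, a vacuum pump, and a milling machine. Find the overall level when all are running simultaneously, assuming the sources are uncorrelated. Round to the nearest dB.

92 dB

Incoherent sources combine by intensity addition: L_total = 10·log₁₀(Σ 10^(L_i/10)).
Σ 10^(L/10) = 10^(77/10) + 10^(86/10) + 10^(91/10) = 1.707e+09.
L_total = 10·log₁₀(1.707e+09) = 92.32 dB.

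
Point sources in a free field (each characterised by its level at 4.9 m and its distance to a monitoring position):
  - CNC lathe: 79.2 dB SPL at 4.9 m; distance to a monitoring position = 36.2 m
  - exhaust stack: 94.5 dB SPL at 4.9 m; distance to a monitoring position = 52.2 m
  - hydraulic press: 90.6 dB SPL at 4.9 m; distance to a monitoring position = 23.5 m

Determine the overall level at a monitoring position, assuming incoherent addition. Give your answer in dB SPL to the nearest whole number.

79 dB SPL

Propagate each source to the receiver with L = L_ref − 20·log₁₀(r/r_ref), then add intensities.
CNC lathe: 79.2 − 20·log₁₀(36.2/4.9) = 79.2 − 17.37 = 61.83 dB SPL.
exhaust stack: 94.5 − 20·log₁₀(52.2/4.9) = 94.5 − 20.55 = 73.95 dB SPL.
hydraulic press: 90.6 − 20·log₁₀(23.5/4.9) = 90.6 − 13.62 = 76.98 dB SPL.
Σ 10^(L/10) = 7.628e+07 → L_total = 10·log₁₀(7.628e+07) = 78.82 dB SPL.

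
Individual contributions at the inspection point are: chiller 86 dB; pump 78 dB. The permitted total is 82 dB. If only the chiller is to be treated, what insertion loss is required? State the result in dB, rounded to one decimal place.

6.2 dB

Fixed contribution from the other source: Σ 10^(L/10) = 10^(78/10) = 6.310e+07 (78.00 dB).
To meet 82 dB overall, the treated chiller may contribute at most 10^(82/10) − 6.310e+07 = 9.539e+07, i.e. 79.80 dB.
So the chiller must be reduced from 86 to 79.80 dB: IL = 6.20 dB.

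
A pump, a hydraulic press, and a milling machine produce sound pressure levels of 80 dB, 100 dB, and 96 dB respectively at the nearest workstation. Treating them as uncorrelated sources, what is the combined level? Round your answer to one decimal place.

Incoherent sources combine by intensity addition: L_total = 10·log₁₀(Σ 10^(L_i/10)).
Σ 10^(L/10) = 10^(80/10) + 10^(100/10) + 10^(96/10) = 1.408e+10.
L_total = 10·log₁₀(1.408e+10) = 101.49 dB.

101.5 dB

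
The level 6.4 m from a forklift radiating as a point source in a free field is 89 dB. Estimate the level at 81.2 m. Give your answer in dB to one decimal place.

Spherical spreading from a point source gives a 20·log₁₀(r₂/r₁) drop.
L₂ = 89 − 20·log₁₀(81.2/6.4) = 89 − 22.068 = 66.93 dB.

66.9 dB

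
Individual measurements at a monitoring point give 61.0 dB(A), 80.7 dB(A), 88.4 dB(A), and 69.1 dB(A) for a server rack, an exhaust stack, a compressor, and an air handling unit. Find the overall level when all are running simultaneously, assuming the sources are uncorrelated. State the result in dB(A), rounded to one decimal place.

89.1 dB(A)

Incoherent sources combine by intensity addition: L_total = 10·log₁₀(Σ 10^(L_i/10)).
Σ 10^(L/10) = 10^(61.0/10) + 10^(80.7/10) + 10^(88.4/10) + 10^(69.1/10) = 8.187e+08.
L_total = 10·log₁₀(8.187e+08) = 89.13 dB(A).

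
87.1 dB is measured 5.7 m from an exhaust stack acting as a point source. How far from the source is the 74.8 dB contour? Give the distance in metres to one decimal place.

23.5 m

The 12.3 dB drop corresponds to a distance ratio of 10^(12.3/20) for a point source.
r₂ = 5.7·10^((87.1−74.8)/20) = 5.7·10^(12.3/20) = 23.49 m.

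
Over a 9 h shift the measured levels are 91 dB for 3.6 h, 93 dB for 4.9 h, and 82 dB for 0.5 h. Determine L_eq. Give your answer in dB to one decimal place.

92.0 dB

The energy average is taken in the linear domain: L_eq = 10·log₁₀[(Σ tᵢ·10^(Lᵢ/10))/T], T = 9 h.
Σ tᵢ·10^(Lᵢ/10) = 3.6·10^(91/10) + 4.9·10^(93/10) + 0.5·10^(82/10) = 1.439e+10.
L_eq = 10·log₁₀(1.439e+10/9) = 92.04 dB.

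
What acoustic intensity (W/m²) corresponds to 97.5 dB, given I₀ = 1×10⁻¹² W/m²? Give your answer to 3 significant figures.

0.00562 W/m²

I = I₀·10^(L/10) = 10⁻¹² × 10^(97.5/10) = 10^(-2.250).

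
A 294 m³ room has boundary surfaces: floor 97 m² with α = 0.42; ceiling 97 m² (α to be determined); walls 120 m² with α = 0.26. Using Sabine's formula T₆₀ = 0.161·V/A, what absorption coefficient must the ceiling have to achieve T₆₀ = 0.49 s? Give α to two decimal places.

0.25

A = 0.161·V/T₆₀ = 0.161·294/0.49 = 96.60 m² sabins.
Absorption from the other surfaces = 97·0.42 + 120·0.26 = 71.94 m², so the ceiling must supply 24.66 m² over 97 m².
α = 24.66/97 = 0.254.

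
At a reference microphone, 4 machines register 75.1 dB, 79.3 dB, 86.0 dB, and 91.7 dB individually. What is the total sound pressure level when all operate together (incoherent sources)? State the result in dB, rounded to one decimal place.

93.0 dB

For uncorrelated sources the intensities add, so convert each level to linear form, sum, and take 10·log₁₀ of the total.
Σ 10^(L/10) = 10^(75.1/10) + 10^(79.3/10) + 10^(86.0/10) + 10^(91.7/10) = 1.995e+09.
L_total = 10·log₁₀(1.995e+09) = 93.00 dB.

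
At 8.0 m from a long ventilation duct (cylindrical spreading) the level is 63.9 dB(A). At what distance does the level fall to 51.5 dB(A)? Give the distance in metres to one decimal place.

139.0 m

The 12.4 dB drop corresponds to a distance ratio of 10^(12.4/10) for a line source.
r₂ = 8.0·10^((63.9−51.5)/10) = 8.0·10^(12.4/10) = 139.02 m.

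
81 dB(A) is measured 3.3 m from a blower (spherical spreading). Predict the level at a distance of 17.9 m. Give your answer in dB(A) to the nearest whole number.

66 dB(A)

Point-source attenuation: ΔL = 20·log₁₀(r₂/r₁) = 20·log₁₀(17.9/3.3) = 14.687 dB.
L₂ = 81 − 20·log₁₀(17.9/3.3) = 81 − 14.687 = 66.31 dB(A).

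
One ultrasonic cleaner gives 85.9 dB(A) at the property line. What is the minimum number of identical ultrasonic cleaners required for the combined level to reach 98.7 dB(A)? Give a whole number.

20

The shortfall is 98.7 − 85.9 = 12.8 dB, and N units add 10·log₁₀ N, so need 10·log₁₀ N ≥ 12.8.
N ≥ 10^(12.8/10) = 19.055, so N = 20.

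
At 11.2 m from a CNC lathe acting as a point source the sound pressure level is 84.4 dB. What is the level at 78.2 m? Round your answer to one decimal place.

Point-source attenuation: ΔL = 20·log₁₀(r₂/r₁) = 20·log₁₀(78.2/11.2) = 16.880 dB.
L₂ = 84.4 − 20·log₁₀(78.2/11.2) = 84.4 − 16.880 = 67.52 dB.

67.5 dB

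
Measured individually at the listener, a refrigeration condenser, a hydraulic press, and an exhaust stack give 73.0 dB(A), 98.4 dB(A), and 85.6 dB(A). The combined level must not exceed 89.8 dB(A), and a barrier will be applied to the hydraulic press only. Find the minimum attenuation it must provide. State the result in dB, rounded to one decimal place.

Fixed contribution from the other sources: Σ 10^(L/10) = 10^(73.0/10) + 10^(85.6/10) = 3.830e+08 (85.83 dB(A)).
To meet 89.8 dB(A) overall, the treated hydraulic press may contribute at most 10^(89.8/10) − 3.830e+08 = 5.720e+08, i.e. 87.57 dB(A).
Required insertion loss = 98.4 − 87.57 = 10.83 dB.

10.8 dB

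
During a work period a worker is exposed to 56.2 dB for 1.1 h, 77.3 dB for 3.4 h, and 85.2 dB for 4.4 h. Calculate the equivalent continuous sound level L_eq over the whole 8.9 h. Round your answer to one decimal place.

Weight each interval's intensity by its duration and average over T = 8.9 h:
Σ tᵢ·10^(Lᵢ/10) = 1.1·10^(56.2/10) + 3.4·10^(77.3/10) + 4.4·10^(85.2/10) = 1.640e+09.
L_eq = 10·log₁₀(1.640e+09/8.9) = 82.65 dB.

82.7 dB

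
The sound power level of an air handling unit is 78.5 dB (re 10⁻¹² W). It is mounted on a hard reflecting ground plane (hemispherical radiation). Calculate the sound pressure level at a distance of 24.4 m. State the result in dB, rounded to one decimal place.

42.8 dB

The power spreads over a hemisphere of area 2π·r², so L_p = L_w − 10·log₁₀(2π·r²).
2π·r² = 3741 m², 10·log₁₀ of that is 35.730 dB.
L_p = 78.5 − 35.730 = 42.77 dB.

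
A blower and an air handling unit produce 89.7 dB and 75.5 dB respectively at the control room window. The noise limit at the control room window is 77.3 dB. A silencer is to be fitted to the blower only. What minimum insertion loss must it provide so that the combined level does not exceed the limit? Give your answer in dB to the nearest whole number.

17 dB

Fixed contribution from the other source: Σ 10^(L/10) = 10^(75.5/10) = 3.548e+07 (75.50 dB).
The limit corresponds to 10^(77.3/10) = 5.370e+07; subtracting the fixed part leaves 1.822e+07 for the blower, i.e. 72.61 dB.
So the blower must be reduced from 89.7 to 72.61 dB: IL = 17.09 dB.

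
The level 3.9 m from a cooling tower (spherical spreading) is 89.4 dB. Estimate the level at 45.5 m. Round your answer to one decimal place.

68.1 dB

Point-source attenuation: ΔL = 20·log₁₀(r₂/r₁) = 20·log₁₀(45.5/3.9) = 21.339 dB.
L₂ = 89.4 − 20·log₁₀(45.5/3.9) = 89.4 − 21.339 = 68.06 dB.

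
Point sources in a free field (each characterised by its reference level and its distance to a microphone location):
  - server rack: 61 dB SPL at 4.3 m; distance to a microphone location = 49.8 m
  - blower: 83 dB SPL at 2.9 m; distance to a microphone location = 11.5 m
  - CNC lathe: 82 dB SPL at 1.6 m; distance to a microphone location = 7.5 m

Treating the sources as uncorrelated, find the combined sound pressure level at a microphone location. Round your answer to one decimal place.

73.0 dB SPL

First find each source's level at the receiver (point-source: −20·log₁₀(r/r_ref)), then combine on an intensity basis.
server rack: 61 − 20·log₁₀(49.8/4.3) = 61 − 21.28 = 39.72 dB SPL.
blower: 83 − 20·log₁₀(11.5/2.9) = 83 − 11.97 = 71.03 dB SPL.
CNC lathe: 82 − 20·log₁₀(7.5/1.6) = 82 − 13.42 = 68.58 dB SPL.
Σ 10^(L/10) = 1.991e+07 → L_total = 10·log₁₀(1.991e+07) = 72.99 dB SPL.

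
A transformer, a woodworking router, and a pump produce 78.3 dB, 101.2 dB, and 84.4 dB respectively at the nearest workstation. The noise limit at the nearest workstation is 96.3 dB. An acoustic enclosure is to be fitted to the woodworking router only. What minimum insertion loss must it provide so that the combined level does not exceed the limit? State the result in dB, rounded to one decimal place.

Everything except the woodworking router sums to 10^(78.3/10) + 10^(84.4/10) = 3.430e+08 in linear terms, 85.35 dB.
To meet 96.3 dB overall, the treated woodworking router may contribute at most 10^(96.3/10) − 3.430e+08 = 3.923e+09, i.e. 95.94 dB.
Required insertion loss = 101.2 − 95.94 = 5.26 dB.

5.3 dB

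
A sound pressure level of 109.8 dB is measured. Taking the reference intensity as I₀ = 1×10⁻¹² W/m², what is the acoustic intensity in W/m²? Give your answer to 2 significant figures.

0.095 W/m²

I = I₀·10^(L/10) = 10⁻¹² × 10^(109.8/10) = 10^(-1.020).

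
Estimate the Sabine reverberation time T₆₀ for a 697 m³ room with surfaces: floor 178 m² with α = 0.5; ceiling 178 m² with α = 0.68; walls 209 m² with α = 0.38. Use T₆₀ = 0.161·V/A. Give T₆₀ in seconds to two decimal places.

A = Σ Sᵢαᵢ = 178·0.5 + 178·0.68 + 209·0.38 = 289.46 m².
T₆₀ = 0.161·V/A = 0.161·697/289.46 = 0.388 s.

0.39 s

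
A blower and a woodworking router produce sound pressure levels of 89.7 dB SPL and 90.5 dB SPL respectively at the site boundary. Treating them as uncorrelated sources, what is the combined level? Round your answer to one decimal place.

93.1 dB SPL

For uncorrelated sources the intensities add, so convert each level to linear form, sum, and take 10·log₁₀ of the total.
Σ 10^(L/10) = 10^(89.7/10) + 10^(90.5/10) = 2.055e+09.
L_total = 10·log₁₀(2.055e+09) = 93.13 dB SPL.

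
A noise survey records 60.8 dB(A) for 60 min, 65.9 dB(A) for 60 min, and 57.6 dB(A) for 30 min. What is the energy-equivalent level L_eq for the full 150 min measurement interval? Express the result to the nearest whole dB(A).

63 dB(A)

The energy average is taken in the linear domain: L_eq = 10·log₁₀[(Σ tᵢ·10^(Lᵢ/10))/T], T = 150 min.
Σ tᵢ·10^(Lᵢ/10) = 60·10^(60.8/10) + 60·10^(65.9/10) + 30·10^(57.6/10) = 3.228e+08.
L_eq = 10·log₁₀(3.228e+08/150) = 63.33 dB(A).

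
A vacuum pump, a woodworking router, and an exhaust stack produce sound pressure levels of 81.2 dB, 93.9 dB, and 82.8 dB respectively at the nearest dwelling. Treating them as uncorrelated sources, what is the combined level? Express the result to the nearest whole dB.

Incoherent sources combine by intensity addition: L_total = 10·log₁₀(Σ 10^(L_i/10)).
Σ 10^(L/10) = 10^(81.2/10) + 10^(93.9/10) + 10^(82.8/10) = 2.777e+09.
L_total = 10·log₁₀(2.777e+09) = 94.44 dB.

94 dB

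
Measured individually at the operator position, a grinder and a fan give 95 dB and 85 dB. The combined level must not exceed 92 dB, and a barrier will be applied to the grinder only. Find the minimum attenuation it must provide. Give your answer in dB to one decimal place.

4.0 dB

Fixed contribution from the other source: Σ 10^(L/10) = 10^(85/10) = 3.162e+08 (85.00 dB).
The limit corresponds to 10^(92/10) = 1.585e+09; subtracting the fixed part leaves 1.269e+09 for the grinder, i.e. 91.03 dB.
So the grinder must be reduced from 95 to 91.03 dB: IL = 3.97 dB.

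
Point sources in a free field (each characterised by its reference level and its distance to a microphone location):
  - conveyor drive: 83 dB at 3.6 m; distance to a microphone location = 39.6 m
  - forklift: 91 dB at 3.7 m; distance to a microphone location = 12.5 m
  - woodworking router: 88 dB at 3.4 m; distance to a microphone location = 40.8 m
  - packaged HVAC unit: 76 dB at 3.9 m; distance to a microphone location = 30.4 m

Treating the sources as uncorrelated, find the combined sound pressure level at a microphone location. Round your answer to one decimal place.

First find each source's level at the receiver (point-source: −20·log₁₀(r/r_ref)), then combine on an intensity basis.
conveyor drive: 83 − 20·log₁₀(39.6/3.6) = 83 − 20.83 = 62.17 dB.
forklift: 91 − 20·log₁₀(12.5/3.7) = 91 − 10.57 = 80.43 dB.
woodworking router: 88 − 20·log₁₀(40.8/3.4) = 88 − 21.58 = 66.42 dB.
packaged HVAC unit: 76 − 20·log₁₀(30.4/3.9) = 76 − 17.84 = 58.16 dB.
Σ 10^(L/10) = 1.170e+08 → L_total = 10·log₁₀(1.170e+08) = 80.68 dB.

80.7 dB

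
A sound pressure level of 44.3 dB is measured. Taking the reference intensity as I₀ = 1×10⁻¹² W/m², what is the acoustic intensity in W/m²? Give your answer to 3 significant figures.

I/I₀ = 10^(44.3/10) = 2.692e+04, so I = 2.692e+04 × 10⁻¹² W/m².

2.69e-08 W/m²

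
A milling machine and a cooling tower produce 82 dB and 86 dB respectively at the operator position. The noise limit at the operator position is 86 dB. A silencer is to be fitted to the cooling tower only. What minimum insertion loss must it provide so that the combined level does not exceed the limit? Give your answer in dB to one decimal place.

Fixed contribution from the other source: Σ 10^(L/10) = 10^(82/10) = 1.585e+08 (82.00 dB).
The limit corresponds to 10^(86/10) = 3.981e+08; subtracting the fixed part leaves 2.396e+08 for the cooling tower, i.e. 83.80 dB.
Required insertion loss = 86 − 83.80 = 2.20 dB.

2.2 dB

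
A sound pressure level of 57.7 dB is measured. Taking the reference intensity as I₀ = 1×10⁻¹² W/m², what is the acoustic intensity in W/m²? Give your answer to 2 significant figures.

L = 10·log₁₀(I/I₀) ⇒ I = I₀·10^(L/10) = 10⁻¹² × 10^5.77.

5.9e-07 W/m²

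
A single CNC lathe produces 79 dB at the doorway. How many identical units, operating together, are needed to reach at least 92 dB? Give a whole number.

20

N identical sources give L₁ + 10·log₁₀ N, so require 10·log₁₀ N ≥ 92 − 79 = 13.0 dB.
N ≥ 10^(13.0/10) = 19.953, so N = 20.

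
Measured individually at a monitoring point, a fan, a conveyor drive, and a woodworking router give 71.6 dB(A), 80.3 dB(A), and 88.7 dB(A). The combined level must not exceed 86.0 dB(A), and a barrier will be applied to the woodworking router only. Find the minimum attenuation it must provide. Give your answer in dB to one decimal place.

Everything except the woodworking router sums to 10^(71.6/10) + 10^(80.3/10) = 1.216e+08 in linear terms, 80.85 dB(A).
The limit corresponds to 10^(86.0/10) = 3.981e+08; subtracting the fixed part leaves 2.765e+08 for the woodworking router, i.e. 84.42 dB(A).
Required insertion loss = 88.7 − 84.42 = 4.28 dB.

4.3 dB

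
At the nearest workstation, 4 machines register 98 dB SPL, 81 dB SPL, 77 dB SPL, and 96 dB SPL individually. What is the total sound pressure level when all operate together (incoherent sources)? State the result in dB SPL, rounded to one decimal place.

For uncorrelated sources the intensities add, so convert each level to linear form, sum, and take 10·log₁₀ of the total.
Σ 10^(L/10) = 10^(98/10) + 10^(81/10) + 10^(77/10) + 10^(96/10) = 1.047e+10.
L_total = 10·log₁₀(1.047e+10) = 100.20 dB SPL.

100.2 dB SPL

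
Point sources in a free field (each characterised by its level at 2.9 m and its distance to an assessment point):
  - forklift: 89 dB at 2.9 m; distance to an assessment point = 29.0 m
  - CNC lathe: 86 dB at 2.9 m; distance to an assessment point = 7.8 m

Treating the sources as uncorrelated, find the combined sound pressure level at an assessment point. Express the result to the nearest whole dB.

Propagate each source to the receiver with L = L_ref − 20·log₁₀(r/r_ref), then add intensities.
forklift: 89 − 20·log₁₀(29.0/2.9) = 89 − 20.00 = 69.00 dB.
CNC lathe: 86 − 20·log₁₀(7.8/2.9) = 86 − 8.59 = 77.41 dB.
Σ 10^(L/10) = 6.297e+07 → L_total = 10·log₁₀(6.297e+07) = 77.99 dB.

78 dB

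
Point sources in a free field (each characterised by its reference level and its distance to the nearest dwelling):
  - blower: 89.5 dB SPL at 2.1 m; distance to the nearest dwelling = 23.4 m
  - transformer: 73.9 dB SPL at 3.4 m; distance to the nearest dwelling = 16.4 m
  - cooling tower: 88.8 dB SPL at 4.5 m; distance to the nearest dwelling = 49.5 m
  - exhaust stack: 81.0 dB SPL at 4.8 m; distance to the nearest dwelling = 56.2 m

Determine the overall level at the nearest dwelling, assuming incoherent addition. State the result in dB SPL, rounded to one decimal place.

71.9 dB SPL

Propagate each source to the receiver with L = L_ref − 20·log₁₀(r/r_ref), then add intensities.
blower: 89.5 − 20·log₁₀(23.4/2.1) = 89.5 − 20.94 = 68.56 dB SPL.
transformer: 73.9 − 20·log₁₀(16.4/3.4) = 73.9 − 13.67 = 60.23 dB SPL.
cooling tower: 88.8 − 20·log₁₀(49.5/4.5) = 88.8 − 20.83 = 67.97 dB SPL.
exhaust stack: 81.0 − 20·log₁₀(56.2/4.8) = 81.0 − 21.37 = 59.63 dB SPL.
Σ 10^(L/10) = 1.542e+07 → L_total = 10·log₁₀(1.542e+07) = 71.88 dB SPL.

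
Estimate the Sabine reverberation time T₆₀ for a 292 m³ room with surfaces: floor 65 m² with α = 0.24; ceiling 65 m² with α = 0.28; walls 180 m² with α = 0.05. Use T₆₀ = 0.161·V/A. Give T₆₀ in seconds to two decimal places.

1.10 s

Total absorption A = 65·0.24 + 65·0.28 + 180·0.05 = 42.80 m² sabins.
T₆₀ = 0.161·V/A = 0.161·292/42.80 = 1.098 s.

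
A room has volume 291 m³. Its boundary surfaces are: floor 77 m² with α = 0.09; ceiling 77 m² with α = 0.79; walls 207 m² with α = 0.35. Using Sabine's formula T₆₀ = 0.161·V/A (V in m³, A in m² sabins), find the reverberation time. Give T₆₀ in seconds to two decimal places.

Summing Sᵢαᵢ: 77·0.09 + 77·0.79 + 207·0.35 = 140.21 m².
T₆₀ = 0.161·V/A = 0.161·291/140.21 = 0.334 s.

0.33 s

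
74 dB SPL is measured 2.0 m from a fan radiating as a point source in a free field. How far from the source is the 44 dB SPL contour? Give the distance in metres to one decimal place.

63.2 m

The 30.0 dB drop corresponds to a distance ratio of 10^(30.0/20) for a point source.
r₂ = 2.0·10^((74−44)/20) = 2.0·10^(30.0/20) = 63.25 m.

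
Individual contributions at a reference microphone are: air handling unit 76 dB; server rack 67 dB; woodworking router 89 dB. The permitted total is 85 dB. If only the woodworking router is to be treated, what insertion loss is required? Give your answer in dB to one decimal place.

4.7 dB

Fixed contribution from the other sources: Σ 10^(L/10) = 10^(76/10) + 10^(67/10) = 4.482e+07 (76.51 dB).
The limit corresponds to 10^(85/10) = 3.162e+08; subtracting the fixed part leaves 2.714e+08 for the woodworking router, i.e. 84.34 dB.
Required insertion loss = 89 − 84.34 = 4.66 dB.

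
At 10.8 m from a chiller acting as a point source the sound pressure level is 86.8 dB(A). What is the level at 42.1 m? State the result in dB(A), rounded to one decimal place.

Spherical spreading from a point source gives a 20·log₁₀(r₂/r₁) drop.
L₂ = 86.8 − 20·log₁₀(42.1/10.8) = 86.8 − 11.817 = 74.98 dB(A).

75.0 dB(A)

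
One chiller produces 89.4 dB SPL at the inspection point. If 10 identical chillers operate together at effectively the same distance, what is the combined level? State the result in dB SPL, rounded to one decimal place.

With 10 equal, uncorrelated contributions the intensity is 10× that of one unit, giving a rise of 10·log₁₀ 10.
L_total = 89.4 + 10·log₁₀(10) = 89.4 + 10.000 = 99.40 dB SPL.

99.4 dB SPL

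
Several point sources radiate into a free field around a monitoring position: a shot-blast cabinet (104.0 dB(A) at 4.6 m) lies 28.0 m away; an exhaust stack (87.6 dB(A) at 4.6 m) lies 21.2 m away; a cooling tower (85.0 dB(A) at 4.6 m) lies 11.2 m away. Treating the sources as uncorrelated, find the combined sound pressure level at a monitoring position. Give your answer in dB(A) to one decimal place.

88.8 dB(A)

First find each source's level at the receiver (point-source: −20·log₁₀(r/r_ref)), then combine on an intensity basis.
shot-blast cabinet: 104.0 − 20·log₁₀(28.0/4.6) = 104.0 − 15.69 = 88.31 dB(A).
exhaust stack: 87.6 − 20·log₁₀(21.2/4.6) = 87.6 − 13.27 = 74.33 dB(A).
cooling tower: 85.0 − 20·log₁₀(11.2/4.6) = 85.0 − 7.73 = 77.27 dB(A).
Σ 10^(L/10) = 7.584e+08 → L_total = 10·log₁₀(7.584e+08) = 88.80 dB(A).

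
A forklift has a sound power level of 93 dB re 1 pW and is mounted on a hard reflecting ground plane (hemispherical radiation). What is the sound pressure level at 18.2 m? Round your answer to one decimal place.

Free-field hemispherical radiation: L_p = L_w − 10·log₁₀(2π·r²), r = 18.2 m.
2π·r² = 2081 m², 10·log₁₀ of that is 33.183 dB.
L_p = 93 − 33.183 = 59.82 dB.

59.8 dB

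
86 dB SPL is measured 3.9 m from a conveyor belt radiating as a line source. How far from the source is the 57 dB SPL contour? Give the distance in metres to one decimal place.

3097.9 m

The 29.0 dB drop corresponds to a distance ratio of 10^(29.0/10) for a line source.
r₂ = 3.9·10^((86−57)/10) = 3.9·10^(29.0/10) = 3097.88 m.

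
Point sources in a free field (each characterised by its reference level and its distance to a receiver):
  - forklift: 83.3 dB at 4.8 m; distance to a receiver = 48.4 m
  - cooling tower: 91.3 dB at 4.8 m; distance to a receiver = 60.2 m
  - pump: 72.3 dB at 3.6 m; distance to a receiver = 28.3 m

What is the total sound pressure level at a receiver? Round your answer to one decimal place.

First find each source's level at the receiver (point-source: −20·log₁₀(r/r_ref)), then combine on an intensity basis.
forklift: 83.3 − 20·log₁₀(48.4/4.8) = 83.3 − 20.07 = 63.23 dB.
cooling tower: 91.3 − 20·log₁₀(60.2/4.8) = 91.3 − 21.97 = 69.33 dB.
pump: 72.3 − 20·log₁₀(28.3/3.6) = 72.3 − 17.91 = 54.39 dB.
Σ 10^(L/10) = 1.095e+07 → L_total = 10·log₁₀(1.095e+07) = 70.40 dB.

70.4 dB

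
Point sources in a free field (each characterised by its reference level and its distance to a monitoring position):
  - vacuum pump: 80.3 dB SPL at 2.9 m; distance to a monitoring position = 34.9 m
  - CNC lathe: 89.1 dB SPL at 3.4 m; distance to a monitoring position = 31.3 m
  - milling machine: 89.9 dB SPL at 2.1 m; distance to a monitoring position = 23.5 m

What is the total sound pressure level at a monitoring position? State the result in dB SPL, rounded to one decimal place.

Propagate each source to the receiver with L = L_ref − 20·log₁₀(r/r_ref), then add intensities.
vacuum pump: 80.3 − 20·log₁₀(34.9/2.9) = 80.3 − 21.61 = 58.69 dB SPL.
CNC lathe: 89.1 − 20·log₁₀(31.3/3.4) = 89.1 − 19.28 = 69.82 dB SPL.
milling machine: 89.9 − 20·log₁₀(23.5/2.1) = 89.9 − 20.98 = 68.92 dB SPL.
Σ 10^(L/10) = 1.813e+07 → L_total = 10·log₁₀(1.813e+07) = 72.59 dB SPL.

72.6 dB SPL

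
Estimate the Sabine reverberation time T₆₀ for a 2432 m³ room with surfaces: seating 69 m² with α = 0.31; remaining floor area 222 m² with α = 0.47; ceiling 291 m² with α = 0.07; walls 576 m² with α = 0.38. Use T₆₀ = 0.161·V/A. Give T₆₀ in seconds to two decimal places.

1.07 s

Total absorption A = 69·0.31 + 222·0.47 + 291·0.07 + 576·0.38 = 364.98 m² sabins.
T₆₀ = 0.161 × 2432 / 364.98 = 1.073 s.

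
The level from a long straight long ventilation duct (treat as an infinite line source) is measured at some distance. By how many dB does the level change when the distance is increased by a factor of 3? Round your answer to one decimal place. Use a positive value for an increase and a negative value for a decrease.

With cylindrical spreading the level changes by −10·log₁₀(r₂/r₁).
ΔL = −10·log₁₀(3) = -4.77 dB.

-4.8 dB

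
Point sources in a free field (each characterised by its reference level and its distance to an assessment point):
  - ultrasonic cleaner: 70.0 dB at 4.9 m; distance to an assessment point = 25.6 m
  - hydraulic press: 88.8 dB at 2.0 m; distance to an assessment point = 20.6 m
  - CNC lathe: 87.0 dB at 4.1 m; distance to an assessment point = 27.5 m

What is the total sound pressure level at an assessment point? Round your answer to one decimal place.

72.7 dB

First find each source's level at the receiver (point-source: −20·log₁₀(r/r_ref)), then combine on an intensity basis.
ultrasonic cleaner: 70.0 − 20·log₁₀(25.6/4.9) = 70.0 − 14.36 = 55.64 dB.
hydraulic press: 88.8 − 20·log₁₀(20.6/2.0) = 88.8 − 20.26 = 68.54 dB.
CNC lathe: 87.0 − 20·log₁₀(27.5/4.1) = 87.0 − 16.53 = 70.47 dB.
Σ 10^(L/10) = 1.866e+07 → L_total = 10·log₁₀(1.866e+07) = 72.71 dB.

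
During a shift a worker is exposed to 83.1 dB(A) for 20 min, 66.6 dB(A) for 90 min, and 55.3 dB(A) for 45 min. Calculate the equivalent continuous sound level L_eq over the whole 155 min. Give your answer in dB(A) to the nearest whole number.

The energy average is taken in the linear domain: L_eq = 10·log₁₀[(Σ tᵢ·10^(Lᵢ/10))/T], T = 155 min.
Σ tᵢ·10^(Lᵢ/10) = 20·10^(83.1/10) + 90·10^(66.6/10) + 45·10^(55.3/10) = 4.510e+09.
L_eq = 10·log₁₀(4.510e+09/155) = 74.64 dB(A).

75 dB(A)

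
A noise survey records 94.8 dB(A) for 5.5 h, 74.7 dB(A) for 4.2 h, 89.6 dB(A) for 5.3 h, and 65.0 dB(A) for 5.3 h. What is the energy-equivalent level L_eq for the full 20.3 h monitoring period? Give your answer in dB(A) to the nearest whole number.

90 dB(A)

The energy average is taken in the linear domain: L_eq = 10·log₁₀[(Σ tᵢ·10^(Lᵢ/10))/T], T = 20.3 h.
Σ tᵢ·10^(Lᵢ/10) = 5.5·10^(94.8/10) + 4.2·10^(74.7/10) + 5.3·10^(89.6/10) + 5.3·10^(65.0/10) = 2.158e+10.
L_eq = 10·log₁₀(2.158e+10/20.3) = 90.27 dB(A).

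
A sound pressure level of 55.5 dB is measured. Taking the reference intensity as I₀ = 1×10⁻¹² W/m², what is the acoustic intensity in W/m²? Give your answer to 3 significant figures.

I/I₀ = 10^(55.5/10) = 3.548e+05, so I = 3.548e+05 × 10⁻¹² W/m².

3.55e-07 W/m²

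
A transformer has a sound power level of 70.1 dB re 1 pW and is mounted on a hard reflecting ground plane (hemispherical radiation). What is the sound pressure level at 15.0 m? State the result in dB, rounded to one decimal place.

38.6 dB

The power spreads over a hemisphere of area 2π·r², so L_p = L_w − 10·log₁₀(2π·r²).
2π·r² = 1414 m², 10·log₁₀ of that is 31.504 dB.
L_p = 70.1 − 31.504 = 38.60 dB.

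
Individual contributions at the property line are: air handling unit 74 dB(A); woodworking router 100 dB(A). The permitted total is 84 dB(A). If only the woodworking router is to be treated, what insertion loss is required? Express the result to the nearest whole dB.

The untreated sources together contribute 10^(74/10) = 2.512e+07, i.e. 74.00 dB(A).
To meet 84 dB(A) overall, the treated woodworking router may contribute at most 10^(84/10) − 2.512e+07 = 2.261e+08, i.e. 83.54 dB(A).
Required insertion loss = 100 − 83.54 = 16.46 dB.

16 dB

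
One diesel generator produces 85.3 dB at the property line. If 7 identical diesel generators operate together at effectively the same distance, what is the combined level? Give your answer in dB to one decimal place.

93.8 dB

N identical incoherent sources raise the level by 10·log₁₀ N.
L_total = 85.3 + 10·log₁₀(7) = 85.3 + 8.451 = 93.75 dB.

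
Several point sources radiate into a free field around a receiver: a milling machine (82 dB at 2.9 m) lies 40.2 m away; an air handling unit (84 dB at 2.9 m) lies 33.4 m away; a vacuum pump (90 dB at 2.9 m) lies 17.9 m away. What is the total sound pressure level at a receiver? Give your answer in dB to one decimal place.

Apply inverse-square spreading to bring every level to the receiver, then sum 10^(L/10).
milling machine: 82 − 20·log₁₀(40.2/2.9) = 82 − 22.84 = 59.16 dB.
air handling unit: 84 − 20·log₁₀(33.4/2.9) = 84 − 21.23 = 62.77 dB.
vacuum pump: 90 − 20·log₁₀(17.9/2.9) = 90 − 15.81 = 74.19 dB.
Σ 10^(L/10) = 2.897e+07 → L_total = 10·log₁₀(2.897e+07) = 74.62 dB.

74.6 dB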